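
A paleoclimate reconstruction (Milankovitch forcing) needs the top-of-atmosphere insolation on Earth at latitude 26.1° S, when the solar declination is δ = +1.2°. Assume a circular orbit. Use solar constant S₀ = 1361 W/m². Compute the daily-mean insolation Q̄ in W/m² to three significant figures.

cos H₀ = −tan(-26.1°) tan(+1.200°) = 0.0103, H₀ = 1.5605 rad.
Bracket: H₀ sin φ sin δ + cos φ cos δ sin H₀ = 1.5605×-0.43994×0.02094 + 0.89803×0.99978×0.99995 = -0.014376 + 0.897788 = 0.883412.
Q̄ = (S₀/π) × [bracket] = (1361/π) × 0.883412 = 382.7 W/m².

Q̄ ≈ 383 W/m²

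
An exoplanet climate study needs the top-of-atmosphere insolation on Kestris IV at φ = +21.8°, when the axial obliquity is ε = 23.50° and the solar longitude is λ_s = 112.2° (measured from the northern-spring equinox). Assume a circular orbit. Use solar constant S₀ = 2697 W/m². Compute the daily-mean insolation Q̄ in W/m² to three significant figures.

Q̄ ≈ 935 W/m²

Solar declination: sin δ = sin ε · sin λ_s = sin 23.50° × sin 112.2° = 0.36919, so δ = +21.666°.
cos H₀ = −tan(+21.8°) tan(+21.666°) = -0.1589, H₀ = 1.7304 rad.
Bracket: H₀ sin φ sin δ + cos φ cos δ sin H₀ = 1.7304×0.37137×0.36919 + 0.92849×0.92935×0.98730 = 0.237248 + 0.851933 = 1.089181.
Q̄ = (S₀/π) × [bracket] = (2697/π) × 1.089181 = 935.0 W/m².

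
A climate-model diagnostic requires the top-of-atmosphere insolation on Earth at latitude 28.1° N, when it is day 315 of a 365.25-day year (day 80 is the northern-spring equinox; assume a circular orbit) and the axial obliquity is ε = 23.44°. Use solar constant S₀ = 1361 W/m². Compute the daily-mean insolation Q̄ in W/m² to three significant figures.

Q̄ ≈ 269 W/m²

Solar longitude: λ_s = 360° × (315 − 80)/365.25 = 231.622°.
sin δ = sin 23.44° × sin 231.622° = -0.31184, so δ = -18.170°.
cos H₀ = −tan(+28.1°) tan(-18.170°) = 0.1752, H₀ = 1.3946 rad.
Bracket: H₀ sin φ sin δ + cos φ cos δ sin H₀ = 1.3946×0.47101×-0.31184 + 0.88213×0.95013×0.98452 = -0.204839 + 0.825164 = 0.620325.
Q̄ = (S₀/π) × [bracket] = (1361/π) × 0.620325 = 268.7 W/m².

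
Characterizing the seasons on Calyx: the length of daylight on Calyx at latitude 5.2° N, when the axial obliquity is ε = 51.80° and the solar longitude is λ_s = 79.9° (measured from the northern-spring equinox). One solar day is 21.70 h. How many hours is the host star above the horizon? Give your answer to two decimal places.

Solar declination: sin δ = sin ε · sin λ_s = sin 51.80° × sin 79.9° = 0.77368, so δ = +50.685°.
cos H₀ = −tan φ · tan δ = −tan(+5.2°) × tan(+50.685°) = -0.1111, so H₀ = 1.6822 rad = 96.38°.
Daylight = 2H₀/(2π) × 21.70 h = (1.6822/π) × 21.70 = 11.62 h.

11.62 h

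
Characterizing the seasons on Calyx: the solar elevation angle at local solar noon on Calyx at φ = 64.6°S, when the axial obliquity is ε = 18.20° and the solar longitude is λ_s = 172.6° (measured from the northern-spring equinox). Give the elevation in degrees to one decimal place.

23.1°

Solar declination: sin δ = sin ε · sin λ_s = sin 18.20° × sin 172.6° = 0.04023, so δ = +2.305°.
At local noon the hour angle is zero, so the zenith angle equals |φ − δ| = |-64.6° − (+2.305°)| = 66.905°.
Elevation = 90° − 66.905° = 23.1°.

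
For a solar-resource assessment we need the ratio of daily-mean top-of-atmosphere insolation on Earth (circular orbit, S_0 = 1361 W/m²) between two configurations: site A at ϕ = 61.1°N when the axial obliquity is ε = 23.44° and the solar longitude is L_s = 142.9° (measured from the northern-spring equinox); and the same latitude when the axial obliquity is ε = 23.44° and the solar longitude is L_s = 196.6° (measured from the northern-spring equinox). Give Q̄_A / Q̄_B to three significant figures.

Q̄_A / Q̄_B ≈ 2.53

— Configuration A (ϕ=+61.1°):
Solar declination: sin δ = sin ε · sin L_s = sin 23.44° × sin 142.9° = 0.23995, so δ = +13.884°.
cos h₀ = −tan(+61.1°) tan(+13.884°) = -0.4477, h₀ = 2.0350 rad.
Bracket: h₀ sin ϕ sin δ + cos ϕ cos δ sin h₀ = 2.0350×0.87546×0.23995 + 0.48328×0.97079×0.89416 = 0.427486 + 0.419507 = 0.846993.
Q̄ = (S_0/π) × [bracket] = (1361/π) × 0.846993 = 366.93 W/m².
— Configuration B (ϕ=+61.1°):
Solar declination: sin δ = sin ε · sin L_s = sin 23.44° × sin 196.6° = -0.11364, so δ = -6.525°.
cos h₀ = −tan(+61.1°) tan(-6.525°) = 0.2072, h₀ = 1.3621 rad.
Bracket: h₀ sin ϕ sin δ + cos ϕ cos δ sin h₀ = 1.3621×0.87546×-0.11364 + 0.48328×0.99352×0.97830 = -0.135512 + 0.469729 = 0.334217.
Q̄ = (S_0/π) × [bracket] = (1361/π) × 0.334217 = 144.79 W/m².
Ratio Q̄_A / Q̄_B = 366.93 / 144.79 = 2.534.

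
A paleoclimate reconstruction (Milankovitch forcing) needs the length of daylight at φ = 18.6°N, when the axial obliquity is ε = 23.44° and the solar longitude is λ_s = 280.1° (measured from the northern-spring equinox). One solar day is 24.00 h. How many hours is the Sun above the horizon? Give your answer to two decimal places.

10.90 h

Solar declination: sin δ = sin ε · sin λ_s = sin 23.44° × sin 280.1° = -0.39162, so δ = -23.056°.
cos H₀ = −tan φ · tan δ = −tan(+18.6°) × tan(-23.056°) = 0.1432, so H₀ = 1.4271 rad = 81.76°.
Daylight = 2H₀/(2π) × 24.00 h = (1.4271/π) × 24.00 = 10.90 h.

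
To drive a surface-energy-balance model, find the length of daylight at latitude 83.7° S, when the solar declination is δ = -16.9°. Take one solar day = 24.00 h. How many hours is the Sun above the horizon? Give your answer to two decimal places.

Sunrise equation: cos H₀ = −tan φ · tan δ = -2.7520 ≤ −1, so the Sun never sets (polar day) and H₀ = π.
Daylight = 2H₀/(2π) × 24.00 h = (3.1416/π) × 24.00 = 24.00 h.

24.00 h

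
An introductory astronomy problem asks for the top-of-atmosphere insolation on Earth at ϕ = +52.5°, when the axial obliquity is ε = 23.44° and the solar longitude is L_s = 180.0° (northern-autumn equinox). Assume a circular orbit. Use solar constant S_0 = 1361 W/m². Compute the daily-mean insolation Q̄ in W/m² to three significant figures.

Solar declination: sin δ = sin ε · sin L_s = sin 23.44° × sin 180.0° = 0.00000, so δ = +0.000°.
cos h₀ = −tan(+52.5°) tan(+0.000°) = -0.0000, h₀ = 1.5708 rad.
Bracket: h₀ sin ϕ sin δ + cos ϕ cos δ sin h₀ = 1.5708×0.79335×0.00000 + 0.60876×1.00000×1.00000 = 0.000000 + 0.608760 = 0.608760.
Q̄ = (S_0/π) × [bracket] = (1361/π) × 0.608760 = 263.7 W/m².

Q̄ ≈ 264 W/m²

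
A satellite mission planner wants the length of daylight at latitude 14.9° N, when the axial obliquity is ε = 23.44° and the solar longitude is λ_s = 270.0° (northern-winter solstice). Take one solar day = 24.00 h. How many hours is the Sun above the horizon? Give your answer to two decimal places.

Solar declination: sin δ = sin ε · sin λ_s = sin 23.44° × sin 270.0° = -0.39779, so δ = -23.440°.
cos H₀ = −tan φ · tan δ = −tan(+14.9°) × tan(-23.440°) = 0.1154, so H₀ = 1.4552 rad = 83.38°.
Daylight = 2H₀/(2π) × 24.00 h = (1.4552/π) × 24.00 = 11.12 h.

11.12 h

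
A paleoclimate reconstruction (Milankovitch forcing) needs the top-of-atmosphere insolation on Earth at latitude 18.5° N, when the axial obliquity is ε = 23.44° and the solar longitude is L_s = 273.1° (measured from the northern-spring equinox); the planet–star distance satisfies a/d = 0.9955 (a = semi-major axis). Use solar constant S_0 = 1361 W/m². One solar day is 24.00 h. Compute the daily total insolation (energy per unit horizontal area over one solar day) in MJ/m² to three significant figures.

25.3 MJ/m²

Solar declination: sin δ = sin ε · sin L_s = sin 23.44° × sin 273.1° = -0.39721, so δ = -23.404°.
cos h₀ = −tan(+18.5°) tan(-23.404°) = 0.1448, h₀ = 1.4255 rad.
Bracket: h₀ sin ϕ sin δ + cos ϕ cos δ sin h₀ = 1.4255×0.31730×-0.39721 + 0.94832×0.91773×0.98946 = -0.179663 + 0.861129 = 0.681466.
Inverse-square distance factor (a/d)² = 0.9955² = 0.991020.
Q̄ = (S_0/π) × 0.991020 × [bracket] = (1361/π) × 0.991020 × 0.681466 = 292.57 W/m².
Daily total = Q̄ × 24.00 h × 3600 s/h = 292.57 × 24.00 × 3600 / 10⁶ = 25.28 MJ/m².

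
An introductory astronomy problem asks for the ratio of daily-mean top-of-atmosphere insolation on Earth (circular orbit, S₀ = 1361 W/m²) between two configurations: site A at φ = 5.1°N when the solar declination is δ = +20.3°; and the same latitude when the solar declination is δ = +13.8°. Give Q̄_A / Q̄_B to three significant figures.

— Configuration A (φ=+5.1°):
cos H₀ = −tan(+5.1°) tan(+20.300°) = -0.0330, H₀ = 1.6038 rad.
Bracket: H₀ sin φ sin δ + cos φ cos δ sin H₀ = 1.6038×0.08889×0.34694 + 0.99604×0.93789×0.99945 = 0.049460 + 0.933662 = 0.983122.
Q̄ = (S₀/π) × [bracket] = (1361/π) × 0.983122 = 425.91 W/m².
— Configuration B (φ=+5.1°):
cos H₀ = −tan(+5.1°) tan(+13.800°) = -0.0219, H₀ = 1.5927 rad.
Bracket: H₀ sin φ sin δ + cos φ cos δ sin H₀ = 1.5927×0.08889×0.23853 + 0.99604×0.97113×0.99976 = 0.033770 + 0.967052 = 1.000822.
Q̄ = (S₀/π) × [bracket] = (1361/π) × 1.000822 = 433.58 W/m².
Ratio Q̄_A / Q̄_B = 425.91 / 433.58 = 0.9823.

Q̄_A / Q̄_B ≈ 0.982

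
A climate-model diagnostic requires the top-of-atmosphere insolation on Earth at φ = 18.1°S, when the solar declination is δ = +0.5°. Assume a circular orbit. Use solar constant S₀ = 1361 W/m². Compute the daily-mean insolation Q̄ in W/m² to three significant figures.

Q̄ ≈ 410 W/m²

cos H₀ = −tan(-18.1°) tan(+0.500°) = 0.0029, H₀ = 1.5679 rad.
Bracket: H₀ sin φ sin δ + cos φ cos δ sin H₀ = 1.5679×-0.31068×0.00873 + 0.95052×0.99996×1.00000 = -0.004253 + 0.950482 = 0.946229.
Q̄ = (S₀/π) × [bracket] = (1361/π) × 0.946229 = 409.9 W/m².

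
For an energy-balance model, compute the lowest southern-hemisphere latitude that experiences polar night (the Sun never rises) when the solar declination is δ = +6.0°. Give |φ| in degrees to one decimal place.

|φ| = 84.0°

Polar night requires cos H₀ = −tan φ tan δ ≥ 1, i.e. tan φ tan δ ≤ −1.
The boundary is |tan φ| · |tan δ| = 1, so |φ| = 90° − |δ| = 90° − 6.0° = 84.0° in the southern hemisphere.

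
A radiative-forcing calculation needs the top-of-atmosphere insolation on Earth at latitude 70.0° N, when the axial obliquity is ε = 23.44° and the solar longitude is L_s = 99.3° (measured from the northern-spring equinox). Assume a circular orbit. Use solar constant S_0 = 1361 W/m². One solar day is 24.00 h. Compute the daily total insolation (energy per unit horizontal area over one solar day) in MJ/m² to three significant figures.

Solar declination: sin δ = sin ε · sin L_s = sin 23.44° × sin 99.3° = 0.39256, so δ = +23.114°.
cos h₀ = −tan(+70.0°) tan(+23.114°) = -1.1727 ≤ −1 ⇒ polar day, h₀ = π.
Bracket: h₀ sin ϕ sin δ + cos ϕ cos δ sin h₀ = 3.1416×0.93969×0.39256 + 0.34202×0.91973×0.00000 = 1.158888 + 0.000000 = 1.158888.
Q̄ = (S_0/π) × [bracket] = (1361/π) × 1.158888 = 502.05 W/m².
Daily total = Q̄ × 24.00 h × 3600 s/h = 502.05 × 24.00 × 3600 / 10⁶ = 43.38 MJ/m².

43.4 MJ/m²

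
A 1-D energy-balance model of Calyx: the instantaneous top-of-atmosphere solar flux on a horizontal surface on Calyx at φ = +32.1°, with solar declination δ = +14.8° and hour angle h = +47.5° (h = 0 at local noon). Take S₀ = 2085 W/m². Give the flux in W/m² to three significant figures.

cos θ_z = sin φ sin δ + cos φ cos δ cos h = 0.135744 + 0.553320 = 0.689064.
Flux = S₀ · cos θ_z = 2085 × 0.689064 = 1437 W/m².

1.44e+03 W/m²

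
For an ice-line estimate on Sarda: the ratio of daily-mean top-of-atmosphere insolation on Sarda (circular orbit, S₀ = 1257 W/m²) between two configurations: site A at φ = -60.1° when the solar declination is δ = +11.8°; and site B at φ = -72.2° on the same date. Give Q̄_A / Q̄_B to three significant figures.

— Configuration A (φ=-60.1°):
cos H₀ = −tan(-60.1°) tan(+11.800°) = 0.3633, H₀ = 1.1990 rad.
Bracket: H₀ sin φ sin δ + cos φ cos δ sin H₀ = 1.1990×-0.86690×0.20450 + 0.49849×0.97887×0.93167 = -0.212560 + 0.454615 = 0.242055.
Q̄ = (S₀/π) × [bracket] = (1257/π) × 0.242055 = 96.850 W/m².
— Configuration B (φ=-72.2°):
cos H₀ = −tan(-72.2°) tan(+11.800°) = 0.6507, H₀ = 0.8623 rad.
Bracket: H₀ sin φ sin δ + cos φ cos δ sin H₀ = 0.8623×-0.95213×0.20450 + 0.30570×0.97887×0.75935 = -0.167899 + 0.227228 = 0.059329.
Q̄ = (S₀/π) × [bracket] = (1257/π) × 0.059329 = 23.738 W/m².
Ratio Q̄_A / Q̄_B = 96.850 / 23.738 = 4.080.

Q̄_A / Q̄_B ≈ 4.08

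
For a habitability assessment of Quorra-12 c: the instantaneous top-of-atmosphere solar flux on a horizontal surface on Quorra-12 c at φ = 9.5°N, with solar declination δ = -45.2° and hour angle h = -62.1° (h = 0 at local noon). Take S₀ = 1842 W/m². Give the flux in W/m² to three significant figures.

cos θ_z = sin φ sin δ + cos φ cos δ cos h = -0.117113 + 0.325197 = 0.208084.
Flux = S₀ · cos θ_z = 1842 × 0.208084 = 383.3 W/m².

383 W/m²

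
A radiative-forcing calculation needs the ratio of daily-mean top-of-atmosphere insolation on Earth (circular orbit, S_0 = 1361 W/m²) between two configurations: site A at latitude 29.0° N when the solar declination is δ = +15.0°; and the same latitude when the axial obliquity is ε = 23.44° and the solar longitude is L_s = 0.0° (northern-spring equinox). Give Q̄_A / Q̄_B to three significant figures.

— Configuration A (ϕ=+29.0°):
cos h₀ = −tan(+29.0°) tan(+15.000°) = -0.1485, h₀ = 1.7199 rad.
Bracket: h₀ sin ϕ sin δ + cos ϕ cos δ sin h₀ = 1.7199×0.48481×0.25882 + 0.87462×0.96593×0.98891 = 0.215811 + 0.835453 = 1.051264.
Q̄ = (S_0/π) × [bracket] = (1361/π) × 1.051264 = 455.43 W/m².
— Configuration B (ϕ=+29.0°):
Solar declination: sin δ = sin ε · sin L_s = sin 23.44° × sin 0.0° = 0.00000, so δ = +0.000°.
cos h₀ = −tan(+29.0°) tan(+0.000°) = -0.0000, h₀ = 1.5708 rad.
Bracket: h₀ sin ϕ sin δ + cos ϕ cos δ sin h₀ = 1.5708×0.48481×0.00000 + 0.87462×1.00000×1.00000 = 0.000000 + 0.874620 = 0.874620.
Q̄ = (S_0/π) × [bracket] = (1361/π) × 0.874620 = 378.90 W/m².
Ratio Q̄_A / Q̄_B = 455.43 / 378.90 = 1.202.

Q̄_A / Q̄_B ≈ 1.20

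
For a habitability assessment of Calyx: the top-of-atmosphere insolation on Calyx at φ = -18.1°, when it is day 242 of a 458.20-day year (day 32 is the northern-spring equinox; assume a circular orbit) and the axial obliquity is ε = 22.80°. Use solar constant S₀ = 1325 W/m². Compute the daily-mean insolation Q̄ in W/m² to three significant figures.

Solar longitude: λ_s = 360° × (242 − 32)/458.20 = 164.993°.
sin δ = sin 22.80° × sin 164.993° = 0.10034, so δ = +5.759°.
cos H₀ = −tan(-18.1°) tan(+5.759°) = 0.0330, H₀ = 1.5378 rad.
Bracket: H₀ sin φ sin δ + cos φ cos δ sin H₀ = 1.5378×-0.31068×0.10034 + 0.95052×0.99495×0.99946 = -0.047939 + 0.945209 = 0.897270.
Q̄ = (S₀/π) × [bracket] = (1325/π) × 0.897270 = 378.4 W/m².

Q̄ ≈ 378 W/m²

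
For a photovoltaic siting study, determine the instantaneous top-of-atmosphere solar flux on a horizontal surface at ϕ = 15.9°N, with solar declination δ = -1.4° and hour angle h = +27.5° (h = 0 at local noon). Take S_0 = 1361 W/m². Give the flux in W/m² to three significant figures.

1.15e+03 W/m²

cos θ_z = sin ϕ sin δ + cos ϕ cos δ cos h = -0.006693 + 0.852820 = 0.846127.
Flux = S_0 · cos θ_z = 1361 × 0.846127 = 1152 W/m².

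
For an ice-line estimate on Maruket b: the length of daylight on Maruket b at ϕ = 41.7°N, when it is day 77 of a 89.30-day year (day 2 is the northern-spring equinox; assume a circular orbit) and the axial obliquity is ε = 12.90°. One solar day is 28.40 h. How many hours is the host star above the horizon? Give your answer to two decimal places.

Solar longitude: L_s = 360° × (77 − 2)/89.30 = 302.352°.
sin δ = sin 12.90° × sin 302.352° = -0.18860, so δ = -10.871°.
cos h₀ = −tan ϕ · tan δ = −tan(+41.7°) × tan(-10.871°) = 0.1711, so h₀ = 1.3988 rad = 80.15°.
Daylight = 2h₀/(2π) × 28.40 h = (1.3988/π) × 28.40 = 12.65 h.

12.65 h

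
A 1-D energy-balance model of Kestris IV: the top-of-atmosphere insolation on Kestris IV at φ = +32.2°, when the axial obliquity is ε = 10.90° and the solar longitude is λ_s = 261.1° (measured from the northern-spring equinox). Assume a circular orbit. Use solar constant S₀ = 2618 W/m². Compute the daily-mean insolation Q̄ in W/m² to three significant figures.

Solar declination: sin δ = sin ε · sin λ_s = sin 10.90° × sin 261.1° = -0.18682, so δ = -10.767°.
cos H₀ = −tan(+32.2°) tan(-10.767°) = 0.1198, H₀ = 1.4508 rad.
Bracket: H₀ sin φ sin δ + cos φ cos δ sin H₀ = 1.4508×0.53288×-0.18682 + 0.84619×0.98239×0.99280 = -0.144431 + 0.825303 = 0.680872.
Q̄ = (S₀/π) × [bracket] = (2618/π) × 0.680872 = 567.4 W/m².

Q̄ ≈ 567 W/m²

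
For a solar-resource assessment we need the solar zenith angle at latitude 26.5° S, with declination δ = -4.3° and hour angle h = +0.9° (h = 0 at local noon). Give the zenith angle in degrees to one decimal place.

θ_z = 22.2°

cos θ_z = sin ϕ sin δ + cos ϕ cos δ cos h = 0.033455 + 0.892305 = 0.925760.
θ_z = arccos(0.925760) = 22.2°.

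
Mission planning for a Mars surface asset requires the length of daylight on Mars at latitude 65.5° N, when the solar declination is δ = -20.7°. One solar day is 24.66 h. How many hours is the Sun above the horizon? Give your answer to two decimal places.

cos H₀ = −tan φ · tan δ = −tan(+65.5°) × tan(-20.700°) = 0.8292, so H₀ = 0.5932 rad = 33.99°.
Daylight = 2H₀/(2π) × 24.66 h = (0.5932/π) × 24.66 = 4.66 h.

4.66 h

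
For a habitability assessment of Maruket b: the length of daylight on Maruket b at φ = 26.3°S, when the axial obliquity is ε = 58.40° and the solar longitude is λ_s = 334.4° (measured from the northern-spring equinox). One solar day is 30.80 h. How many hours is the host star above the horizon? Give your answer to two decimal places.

Solar declination: sin δ = sin ε · sin λ_s = sin 58.40° × sin 334.4° = -0.36802, so δ = -21.593°.
cos H₀ = −tan φ · tan δ = −tan(-26.3°) × tan(-21.593°) = -0.1956, so H₀ = 1.7677 rad = 101.28°.
Daylight = 2H₀/(2π) × 30.80 h = (1.7677/π) × 30.80 = 17.33 h.

17.33 h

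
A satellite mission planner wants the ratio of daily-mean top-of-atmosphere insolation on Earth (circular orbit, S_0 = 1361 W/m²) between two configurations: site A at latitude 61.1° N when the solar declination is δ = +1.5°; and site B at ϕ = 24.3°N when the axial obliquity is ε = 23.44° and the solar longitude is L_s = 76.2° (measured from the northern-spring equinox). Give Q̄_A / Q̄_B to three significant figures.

Q̄_A / Q̄_B ≈ 0.470

— Configuration A (ϕ=+61.1°):
cos h₀ = −tan(+61.1°) tan(+1.500°) = -0.0474, h₀ = 1.6182 rad.
Bracket: h₀ sin ϕ sin δ + cos ϕ cos δ sin h₀ = 1.6182×0.87546×0.02618 + 0.48328×0.99966×0.99887 = 0.037088 + 0.482570 = 0.519658.
Q̄ = (S_0/π) × [bracket] = (1361/π) × 0.519658 = 225.13 W/m².
— Configuration B (ϕ=+24.3°):
Solar declination: sin δ = sin ε · sin L_s = sin 23.44° × sin 76.2° = 0.38631, so δ = +22.725°.
cos h₀ = −tan(+24.3°) tan(+22.725°) = -0.1891, h₀ = 1.7610 rad.
Bracket: h₀ sin ϕ sin δ + cos ϕ cos δ sin h₀ = 1.7610×0.41151×0.38631 + 0.91140×0.92237×0.98196 = 0.279947 + 0.825483 = 1.105430.
Q̄ = (S_0/π) × [bracket] = (1361/π) × 1.105430 = 478.89 W/m².
Ratio Q̄_A / Q̄_B = 225.13 / 478.89 = 0.4701.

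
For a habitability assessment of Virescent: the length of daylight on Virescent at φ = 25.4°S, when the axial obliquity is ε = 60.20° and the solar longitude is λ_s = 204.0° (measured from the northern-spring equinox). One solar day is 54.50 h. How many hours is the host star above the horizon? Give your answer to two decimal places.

Solar declination: sin δ = sin ε · sin λ_s = sin 60.20° × sin 204.0° = -0.35295, so δ = -20.668°.
cos H₀ = −tan φ · tan δ = −tan(-25.4°) × tan(-20.668°) = -0.1791, so H₀ = 1.7509 rad = 100.32°.
Daylight = 2H₀/(2π) × 54.50 h = (1.7509/π) × 54.50 = 30.37 h.

30.37 h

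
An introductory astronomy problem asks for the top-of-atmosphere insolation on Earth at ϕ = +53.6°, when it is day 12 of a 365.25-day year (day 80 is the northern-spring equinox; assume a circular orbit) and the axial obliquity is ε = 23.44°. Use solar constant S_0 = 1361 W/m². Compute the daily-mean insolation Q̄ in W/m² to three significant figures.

Q̄ ≈ 73.6 W/m²

Solar longitude: L_s = 360° × (12 − 80)/365.25 = -67.023°, i.e. -67.023° + 360° = 292.977°.
sin δ = sin 23.44° × sin 292.977° = -0.36623, so δ = -21.483°.
cos h₀ = −tan(+53.6°) tan(-21.483°) = 0.5338, h₀ = 1.0077 rad.
Bracket: h₀ sin ϕ sin δ + cos ϕ cos δ sin h₀ = 1.0077×0.80489×-0.36623 + 0.59342×0.93053×0.84559 = -0.297045 + 0.466931 = 0.169886.
Q̄ = (S_0/π) × [bracket] = (1361/π) × 0.169886 = 73.60 W/m².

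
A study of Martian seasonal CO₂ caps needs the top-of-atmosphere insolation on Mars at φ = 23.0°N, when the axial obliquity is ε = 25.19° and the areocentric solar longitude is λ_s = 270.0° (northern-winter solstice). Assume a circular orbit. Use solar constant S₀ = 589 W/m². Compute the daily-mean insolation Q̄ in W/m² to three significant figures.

Q̄ ≈ 110 W/m²

sin δ = sin 25.19° × sin 270.0° = -0.42562, so δ = -25.190°.
cos H₀ = −tan(+23.0°) tan(-25.190°) = 0.1997, H₀ = 1.3698 rad.
Bracket: H₀ sin φ sin δ + cos φ cos δ sin H₀ = 1.3698×0.39073×-0.42562 + 0.92050×0.90490×0.97987 = -0.227801 + 0.816193 = 0.588392.
Q̄ = (S₀/π) × [bracket] = (589/π) × 0.588392 = 110.3 W/m².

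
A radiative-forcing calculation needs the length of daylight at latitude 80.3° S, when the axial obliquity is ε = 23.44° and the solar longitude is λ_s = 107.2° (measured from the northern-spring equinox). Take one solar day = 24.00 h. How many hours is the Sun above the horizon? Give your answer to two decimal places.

0.00 h

Solar declination: sin δ = sin ε · sin λ_s = sin 23.44° × sin 107.2° = 0.38000, so δ = +22.334°.
cos H₀ = −tan φ · tan δ = 2.4034 ≥ 1, so the Sun never rises (polar night) and H₀ = 0.
Daylight = 2H₀/(2π) × 24.00 h = (0.0000/π) × 24.00 = 0.00 h.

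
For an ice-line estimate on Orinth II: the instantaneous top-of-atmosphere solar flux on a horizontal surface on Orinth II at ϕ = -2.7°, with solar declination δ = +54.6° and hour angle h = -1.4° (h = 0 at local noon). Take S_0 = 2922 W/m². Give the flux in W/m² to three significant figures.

1.58e+03 W/m²

cos θ_z = sin ϕ sin δ + cos ϕ cos δ cos h = -0.038398 + 0.578465 = 0.540067.
Flux = S_0 · cos θ_z = 2922 × 0.540067 = 1578 W/m².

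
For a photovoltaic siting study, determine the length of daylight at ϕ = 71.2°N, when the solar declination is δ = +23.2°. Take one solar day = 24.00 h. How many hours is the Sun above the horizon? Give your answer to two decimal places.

24.00 h

Sunrise equation: cos h₀ = −tan ϕ · tan δ = -1.2590 ≤ −1, so the Sun never sets (polar day) and h₀ = π.
Daylight = 2h₀/(2π) × 24.00 h = (3.1416/π) × 24.00 = 24.00 h.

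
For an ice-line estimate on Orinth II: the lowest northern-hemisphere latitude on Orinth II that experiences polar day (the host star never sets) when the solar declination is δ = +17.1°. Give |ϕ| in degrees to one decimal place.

Polar day requires cos h₀ = −tan ϕ tan δ ≤ −1, i.e. tan ϕ tan δ ≥ 1.
The boundary is |tan ϕ| · |tan δ| = 1, so |ϕ| = 90° − |δ| = 90° − 17.1° = 72.9° in the northern hemisphere.

|ϕ| = 72.9°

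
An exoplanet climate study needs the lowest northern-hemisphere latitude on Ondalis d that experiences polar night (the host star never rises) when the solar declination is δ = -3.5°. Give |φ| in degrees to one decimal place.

Polar night requires cos H₀ = −tan φ tan δ ≥ 1, i.e. tan φ tan δ ≤ −1.
The boundary is |tan φ| · |tan δ| = 1, so |φ| = 90° − |δ| = 90° − 3.5° = 86.5° in the northern hemisphere.

|φ| = 86.5°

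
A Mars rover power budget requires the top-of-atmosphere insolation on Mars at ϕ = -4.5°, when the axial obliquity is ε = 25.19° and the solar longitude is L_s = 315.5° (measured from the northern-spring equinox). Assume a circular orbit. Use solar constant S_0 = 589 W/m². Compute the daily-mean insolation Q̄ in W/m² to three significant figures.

Solar declination: sin δ = sin ε · sin L_s = sin 25.19° × sin 315.5° = -0.29832, so δ = -17.357°.
cos h₀ = −tan(-4.5°) tan(-17.357°) = -0.0246, h₀ = 1.5954 rad.
Bracket: h₀ sin ϕ sin δ + cos ϕ cos δ sin h₀ = 1.5954×-0.07846×-0.29832 + 0.99692×0.95447×0.99970 = 0.037342 + 0.951245 = 0.988587.
Q̄ = (S_0/π) × [bracket] = (589/π) × 0.988587 = 185.3 W/m².

Q̄ ≈ 185 W/m²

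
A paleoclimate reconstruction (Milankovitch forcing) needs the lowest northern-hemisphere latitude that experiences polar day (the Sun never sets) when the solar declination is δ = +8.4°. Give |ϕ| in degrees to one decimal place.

|ϕ| = 81.6°

Polar day requires cos h₀ = −tan ϕ tan δ ≤ −1, i.e. tan ϕ tan δ ≥ 1.
The boundary is |tan ϕ| · |tan δ| = 1, so |ϕ| = 90° − |δ| = 90° − 8.4° = 81.6° in the northern hemisphere.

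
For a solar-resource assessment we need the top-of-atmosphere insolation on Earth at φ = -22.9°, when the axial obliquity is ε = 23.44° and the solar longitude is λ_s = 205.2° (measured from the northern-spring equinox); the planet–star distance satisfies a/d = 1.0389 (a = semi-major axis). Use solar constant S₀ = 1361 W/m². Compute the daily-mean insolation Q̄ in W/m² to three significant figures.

Solar declination: sin δ = sin ε · sin λ_s = sin 23.44° × sin 205.2° = -0.16937, so δ = -9.751°.
cos H₀ = −tan(-22.9°) tan(-9.751°) = -0.0726, H₀ = 1.6435 rad.
Bracket: H₀ sin φ sin δ + cos φ cos δ sin H₀ = 1.6435×-0.38912×-0.16937 + 0.92119×0.98555×0.99736 = 0.108315 + 0.905482 = 1.013797.
Inverse-square distance factor (a/d)² = 1.0389² = 1.079313.
Q̄ = (S₀/π) × 1.079313 × [bracket] = (1361/π) × 1.079313 × 1.013797 = 474.0 W/m².

Q̄ ≈ 474 W/m²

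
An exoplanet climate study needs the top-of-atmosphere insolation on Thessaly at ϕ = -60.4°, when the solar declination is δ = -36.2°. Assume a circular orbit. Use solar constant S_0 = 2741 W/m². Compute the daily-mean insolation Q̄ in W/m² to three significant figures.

cos h₀ = −tan(-60.4°) tan(-36.200°) = -1.2884 ≤ −1 ⇒ polar day, h₀ = π.
Bracket: h₀ sin ϕ sin δ + cos ϕ cos δ sin h₀ = 3.1416×-0.86949×-0.59061 + 0.49394×0.80696×0.00000 = 1.613304 + 0.000000 = 1.613304.
Q̄ = (S_0/π) × [bracket] = (2741/π) × 1.613304 = 1408 W/m².

Q̄ ≈ 1.41e+03 W/m²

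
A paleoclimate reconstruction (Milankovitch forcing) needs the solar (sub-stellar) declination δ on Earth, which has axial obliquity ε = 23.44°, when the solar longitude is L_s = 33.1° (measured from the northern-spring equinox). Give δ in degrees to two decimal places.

δ = +12.55°

sin δ = sin ε · sin L_s = sin 23.44° × sin 33.1° = 0.217233.
δ = arcsin(0.217233) = +12.55°.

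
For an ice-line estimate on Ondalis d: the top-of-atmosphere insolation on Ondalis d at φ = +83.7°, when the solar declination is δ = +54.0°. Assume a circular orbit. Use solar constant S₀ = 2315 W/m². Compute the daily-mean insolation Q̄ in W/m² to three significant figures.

cos H₀ = −tan(+83.7°) tan(+54.000°) = -12.4671 ≤ −1 ⇒ polar day, H₀ = π.
Bracket: H₀ sin φ sin δ + cos φ cos δ sin H₀ = 3.1416×0.99396×0.80902 + 0.10973×0.58779×0.00000 = 2.526266 + 0.000000 = 2.526266.
Q̄ = (S₀/π) × [bracket] = (2315/π) × 2.526266 = 1862 W/m².

Q̄ ≈ 1.86e+03 W/m²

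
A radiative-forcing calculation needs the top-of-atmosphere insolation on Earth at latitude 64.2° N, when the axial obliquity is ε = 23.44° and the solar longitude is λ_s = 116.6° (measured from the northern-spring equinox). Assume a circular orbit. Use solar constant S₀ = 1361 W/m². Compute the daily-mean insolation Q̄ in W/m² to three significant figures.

Solar declination: sin δ = sin ε · sin λ_s = sin 23.44° × sin 116.6° = 0.35568, so δ = +20.835°.
cos H₀ = −tan(+64.2°) tan(+20.835°) = -0.7872, H₀ = 2.4771 rad.
Bracket: H₀ sin φ sin δ + cos φ cos δ sin H₀ = 2.4771×0.90032×0.35568 + 0.43523×0.93461×0.61663 = 0.793231 + 0.250827 = 1.044058.
Q̄ = (S₀/π) × [bracket] = (1361/π) × 1.044058 = 452.3 W/m².

Q̄ ≈ 452 W/m²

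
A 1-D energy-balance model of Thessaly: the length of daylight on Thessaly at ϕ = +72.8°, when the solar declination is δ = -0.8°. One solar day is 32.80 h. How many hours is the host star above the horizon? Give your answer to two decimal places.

15.93 h

cos h₀ = −tan ϕ · tan δ = −tan(+72.8°) × tan(-0.800°) = 0.0451, so h₀ = 1.5257 rad = 87.41°.
Daylight = 2h₀/(2π) × 32.80 h = (1.5257/π) × 32.80 = 15.93 h.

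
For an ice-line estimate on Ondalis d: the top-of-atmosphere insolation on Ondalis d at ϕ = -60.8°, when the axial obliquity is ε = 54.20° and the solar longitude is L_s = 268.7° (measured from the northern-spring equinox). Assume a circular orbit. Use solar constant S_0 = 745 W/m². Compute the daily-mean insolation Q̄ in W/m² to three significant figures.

Solar declination: sin δ = sin ε · sin L_s = sin 54.20° × sin 268.7° = -0.81086, so δ = -54.180°.
cos h₀ = −tan(-60.8°) tan(-54.180°) = -2.4790 ≤ −1 ⇒ polar day, h₀ = π.
Bracket: h₀ sin ϕ sin δ + cos ϕ cos δ sin h₀ = 3.1416×-0.87292×-0.81086 + 0.48786×0.58525×0.00000 = 2.223674 + 0.000000 = 2.223674.
Q̄ = (S_0/π) × [bracket] = (745/π) × 2.223674 = 527.3 W/m².

Q̄ ≈ 527 W/m²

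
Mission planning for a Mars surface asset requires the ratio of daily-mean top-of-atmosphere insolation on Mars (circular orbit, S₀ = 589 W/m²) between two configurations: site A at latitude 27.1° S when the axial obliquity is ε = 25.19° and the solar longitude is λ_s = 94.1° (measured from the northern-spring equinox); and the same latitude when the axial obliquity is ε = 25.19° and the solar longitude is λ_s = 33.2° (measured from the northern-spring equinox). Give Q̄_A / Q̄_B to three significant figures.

— Configuration A (φ=-27.1°):
Solar declination: sin δ = sin ε · sin λ_s = sin 25.19° × sin 94.1° = 0.42453, so δ = +25.121°.
cos H₀ = −tan(-27.1°) tan(+25.121°) = 0.2399, H₀ = 1.3285 rad.
Bracket: H₀ sin φ sin δ + cos φ cos δ sin H₀ = 1.3285×-0.45554×0.42453 + 0.89021×0.90541×0.97079 = -0.256919 + 0.782462 = 0.525543.
Q̄ = (S₀/π) × [bracket] = (589/π) × 0.525543 = 98.531 W/m².
— Configuration B (φ=-27.1°):
Solar declination: sin δ = sin ε · sin λ_s = sin 25.19° × sin 33.2° = 0.23305, so δ = +13.477°.
cos H₀ = −tan(-27.1°) tan(+13.477°) = 0.1226, H₀ = 1.4478 rad.
Bracket: H₀ sin φ sin δ + cos φ cos δ sin H₀ = 1.4478×-0.45554×0.23305 + 0.89021×0.97246×0.99245 = -0.153704 + 0.859158 = 0.705454.
Q̄ = (S₀/π) × [bracket] = (589/π) × 0.705454 = 132.26 W/m².
Ratio Q̄_A / Q̄_B = 98.531 / 132.26 = 0.7450.

Q̄_A / Q̄_B ≈ 0.745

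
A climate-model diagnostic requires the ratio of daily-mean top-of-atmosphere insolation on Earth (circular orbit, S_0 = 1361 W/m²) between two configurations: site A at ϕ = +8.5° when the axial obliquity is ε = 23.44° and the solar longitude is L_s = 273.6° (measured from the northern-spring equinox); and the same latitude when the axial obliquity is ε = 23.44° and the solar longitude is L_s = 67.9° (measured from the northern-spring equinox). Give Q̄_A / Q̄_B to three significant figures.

— Configuration A (ϕ=+8.5°):
Solar declination: sin δ = sin ε · sin L_s = sin 23.44° × sin 273.6° = -0.39700, so δ = -23.391°.
cos h₀ = −tan(+8.5°) tan(-23.391°) = 0.0646, h₀ = 1.5061 rad.
Bracket: h₀ sin ϕ sin δ + cos ϕ cos δ sin h₀ = 1.5061×0.14781×-0.39700 + 0.98902×0.91782×0.99791 = -0.088379 + 0.905845 = 0.817466.
Q̄ = (S_0/π) × [bracket] = (1361/π) × 0.817466 = 354.14 W/m².
— Configuration B (ϕ=+8.5°):
Solar declination: sin δ = sin ε · sin L_s = sin 23.44° × sin 67.9° = 0.36856, so δ = +21.627°.
cos h₀ = −tan(+8.5°) tan(+21.627°) = -0.0593, h₀ = 1.6301 rad.
Bracket: h₀ sin ϕ sin δ + cos ϕ cos δ sin h₀ = 1.6301×0.14781×0.36856 + 0.98902×0.92960×0.99824 = 0.088803 + 0.917775 = 1.006578.
Q̄ = (S_0/π) × [bracket] = (1361/π) × 1.006578 = 436.07 W/m².
Ratio Q̄_A / Q̄_B = 354.14 / 436.07 = 0.8121.

Q̄_A / Q̄_B ≈ 0.812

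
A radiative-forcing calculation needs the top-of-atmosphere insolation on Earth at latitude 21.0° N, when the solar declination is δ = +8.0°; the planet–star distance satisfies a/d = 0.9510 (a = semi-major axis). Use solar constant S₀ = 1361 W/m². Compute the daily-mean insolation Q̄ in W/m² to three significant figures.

cos H₀ = −tan(+21.0°) tan(+8.000°) = -0.0539, H₀ = 1.6248 rad.
Bracket: H₀ sin φ sin δ + cos φ cos δ sin H₀ = 1.6248×0.35837×0.13917 + 0.93358×0.99027×0.99854 = 0.081036 + 0.923147 = 1.004183.
Inverse-square distance factor (a/d)² = 0.9510² = 0.904401.
Q̄ = (S₀/π) × 0.904401 × [bracket] = (1361/π) × 0.904401 × 1.004183 = 393.4 W/m².

Q̄ ≈ 393 W/m²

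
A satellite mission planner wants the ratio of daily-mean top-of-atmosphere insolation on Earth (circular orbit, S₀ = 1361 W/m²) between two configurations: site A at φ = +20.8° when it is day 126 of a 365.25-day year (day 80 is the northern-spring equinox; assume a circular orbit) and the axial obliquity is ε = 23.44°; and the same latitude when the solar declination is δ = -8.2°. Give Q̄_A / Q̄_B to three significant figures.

— Configuration A (φ=+20.8°):
Solar longitude: λ_s = 360° × (126 − 80)/365.25 = 45.339°.
sin δ = sin 23.44° × sin 45.339° = 0.28294, so δ = +16.436°.
cos H₀ = −tan(+20.8°) tan(+16.436°) = -0.1121, H₀ = 1.6831 rad.
Bracket: H₀ sin φ sin δ + cos φ cos δ sin H₀ = 1.6831×0.35511×0.28294 + 0.93483×0.95914×0.99370 = 0.169109 + 0.890984 = 1.060093.
Q̄ = (S₀/π) × [bracket] = (1361/π) × 1.060093 = 459.25 W/m².
— Configuration B (φ=+20.8°):
cos H₀ = −tan(+20.8°) tan(-8.200°) = 0.0547, H₀ = 1.5160 rad.
Bracket: H₀ sin φ sin δ + cos φ cos δ sin H₀ = 1.5160×0.35511×-0.14263 + 0.93483×0.98978×0.99850 = -0.076784 + 0.923888 = 0.847104.
Q̄ = (S₀/π) × [bracket] = (1361/π) × 0.847104 = 366.98 W/m².
Ratio Q̄_A / Q̄_B = 459.25 / 366.98 = 1.251.

Q̄_A / Q̄_B ≈ 1.25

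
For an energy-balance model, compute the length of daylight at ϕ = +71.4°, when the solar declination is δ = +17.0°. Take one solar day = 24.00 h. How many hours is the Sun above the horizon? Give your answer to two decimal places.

cos h₀ = −tan ϕ · tan δ = −tan(+71.4°) × tan(+17.000°) = -0.9085, so h₀ = 2.7104 rad = 155.29°.
Daylight = 2h₀/(2π) × 24.00 h = (2.7104/π) × 24.00 = 20.71 h.

20.71 h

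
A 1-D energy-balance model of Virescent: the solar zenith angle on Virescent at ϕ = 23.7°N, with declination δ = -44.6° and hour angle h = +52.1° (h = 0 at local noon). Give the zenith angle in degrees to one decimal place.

θ_z = 83.2°

cos θ_z = sin ϕ sin δ + cos ϕ cos δ cos h = -0.282229 + 0.400499 = 0.118270.
θ_z = arccos(0.118270) = 83.2°.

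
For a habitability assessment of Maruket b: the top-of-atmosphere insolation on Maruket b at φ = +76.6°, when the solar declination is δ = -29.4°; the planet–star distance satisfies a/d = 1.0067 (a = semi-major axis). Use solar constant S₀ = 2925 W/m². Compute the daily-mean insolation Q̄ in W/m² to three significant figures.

cos H₀ = −tan(+76.6°) tan(-29.400°) = 2.3652 ≥ 1 ⇒ polar night, H₀ = 0 and Q̄ = 0.
Inverse-square distance factor (a/d)² = 1.0067² = 1.013445.

Q̄ ≈ 0.00 W/m²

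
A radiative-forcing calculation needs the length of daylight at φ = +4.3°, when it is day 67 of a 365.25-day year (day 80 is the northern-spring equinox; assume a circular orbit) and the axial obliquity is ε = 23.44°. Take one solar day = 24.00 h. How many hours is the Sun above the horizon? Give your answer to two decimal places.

11.95 h

Solar longitude: λ_s = 360° × (67 − 80)/365.25 = -12.813°, i.e. -12.813° + 360° = 347.187°.
sin δ = sin 23.44° × sin 347.187° = -0.08822, so δ = -5.061°.
cos H₀ = −tan φ · tan δ = −tan(+4.3°) × tan(-5.061°) = 0.0067, so H₀ = 1.5641 rad = 89.62°.
Daylight = 2H₀/(2π) × 24.00 h = (1.5641/π) × 24.00 = 11.95 h.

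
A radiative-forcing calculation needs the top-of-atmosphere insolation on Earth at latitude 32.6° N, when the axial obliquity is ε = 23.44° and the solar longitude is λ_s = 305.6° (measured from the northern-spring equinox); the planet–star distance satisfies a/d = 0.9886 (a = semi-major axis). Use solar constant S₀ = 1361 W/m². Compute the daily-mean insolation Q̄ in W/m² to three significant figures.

Solar declination: sin δ = sin ε · sin λ_s = sin 23.44° × sin 305.6° = -0.32344, so δ = -18.871°.
cos H₀ = −tan(+32.6°) tan(-18.871°) = 0.2186, H₀ = 1.3504 rad.
Bracket: H₀ sin φ sin δ + cos φ cos δ sin H₀ = 1.3504×0.53877×-0.32344 + 0.84245×0.94625×0.97581 = -0.235320 + 0.777885 = 0.542565.
Inverse-square distance factor (a/d)² = 0.9886² = 0.977330.
Q̄ = (S₀/π) × 0.977330 × [bracket] = (1361/π) × 0.977330 × 0.542565 = 229.7 W/m².

Q̄ ≈ 230 W/m²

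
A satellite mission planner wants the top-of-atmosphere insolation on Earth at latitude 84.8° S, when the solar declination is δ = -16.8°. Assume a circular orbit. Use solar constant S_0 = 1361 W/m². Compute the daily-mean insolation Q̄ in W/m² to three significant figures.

Q̄ ≈ 392 W/m²

cos h₀ = −tan(-84.8°) tan(-16.800°) = -3.3175 ≤ −1 ⇒ polar day, h₀ = π.
Bracket: h₀ sin ϕ sin δ + cos ϕ cos δ sin h₀ = 3.1416×-0.99588×-0.28903 + 0.09063×0.95732×0.00000 = 0.904276 + 0.000000 = 0.904276.
Q̄ = (S_0/π) × [bracket] = (1361/π) × 0.904276 = 391.8 W/m².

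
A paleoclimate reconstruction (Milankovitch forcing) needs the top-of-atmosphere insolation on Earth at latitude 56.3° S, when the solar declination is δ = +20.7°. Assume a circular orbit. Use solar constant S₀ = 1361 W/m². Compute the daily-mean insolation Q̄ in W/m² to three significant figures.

cos H₀ = −tan(-56.3°) tan(+20.700°) = 0.5666, H₀ = 0.9684 rad.
Bracket: H₀ sin φ sin δ + cos φ cos δ sin H₀ = 0.9684×-0.83195×0.35347 + 0.55484×0.93544×0.82400 = -0.284777 + 0.427672 = 0.142895.
Q̄ = (S₀/π) × [bracket] = (1361/π) × 0.142895 = 61.90 W/m².

Q̄ ≈ 61.9 W/m²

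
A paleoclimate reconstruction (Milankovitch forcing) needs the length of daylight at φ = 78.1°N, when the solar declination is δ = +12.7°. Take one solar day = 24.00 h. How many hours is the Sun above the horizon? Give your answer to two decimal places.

Sunrise equation: cos H₀ = −tan φ · tan δ = -1.0694 ≤ −1, so the Sun never sets (polar day) and H₀ = π.
Daylight = 2H₀/(2π) × 24.00 h = (3.1416/π) × 24.00 = 24.00 h.

24.00 h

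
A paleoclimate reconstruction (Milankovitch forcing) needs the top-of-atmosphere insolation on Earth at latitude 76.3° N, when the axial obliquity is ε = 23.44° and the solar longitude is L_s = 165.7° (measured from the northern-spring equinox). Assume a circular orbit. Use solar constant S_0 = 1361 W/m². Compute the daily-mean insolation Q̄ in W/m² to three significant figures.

Q̄ ≈ 176 W/m²

Solar declination: sin δ = sin ε · sin L_s = sin 23.44° × sin 165.7° = 0.09825, so δ = +5.639°.
cos h₀ = −tan(+76.3°) tan(+5.639°) = -0.4050, h₀ = 1.9878 rad.
Bracket: h₀ sin ϕ sin δ + cos ϕ cos δ sin h₀ = 1.9878×0.97155×0.09825 + 0.23684×0.99516×0.91431 = 0.189745 + 0.215497 = 0.405242.
Q̄ = (S_0/π) × [bracket] = (1361/π) × 0.405242 = 175.6 W/m².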